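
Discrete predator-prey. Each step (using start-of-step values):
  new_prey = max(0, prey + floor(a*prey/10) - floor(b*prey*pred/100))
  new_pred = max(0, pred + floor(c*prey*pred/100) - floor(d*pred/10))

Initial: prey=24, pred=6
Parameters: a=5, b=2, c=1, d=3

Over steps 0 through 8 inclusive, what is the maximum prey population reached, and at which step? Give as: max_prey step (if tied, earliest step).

Answer: 129 6

Derivation:
Step 1: prey: 24+12-2=34; pred: 6+1-1=6
Step 2: prey: 34+17-4=47; pred: 6+2-1=7
Step 3: prey: 47+23-6=64; pred: 7+3-2=8
Step 4: prey: 64+32-10=86; pred: 8+5-2=11
Step 5: prey: 86+43-18=111; pred: 11+9-3=17
Step 6: prey: 111+55-37=129; pred: 17+18-5=30
Step 7: prey: 129+64-77=116; pred: 30+38-9=59
Step 8: prey: 116+58-136=38; pred: 59+68-17=110
Max prey = 129 at step 6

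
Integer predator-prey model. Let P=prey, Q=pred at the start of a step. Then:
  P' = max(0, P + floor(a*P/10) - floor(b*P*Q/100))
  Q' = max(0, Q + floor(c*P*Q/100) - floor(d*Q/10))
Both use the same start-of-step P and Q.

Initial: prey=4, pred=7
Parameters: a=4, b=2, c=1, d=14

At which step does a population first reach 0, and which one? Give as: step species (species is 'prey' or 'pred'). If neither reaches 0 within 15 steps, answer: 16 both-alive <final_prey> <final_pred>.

Step 1: prey: 4+1-0=5; pred: 7+0-9=0
First extinction: pred at step 1

Answer: 1 pred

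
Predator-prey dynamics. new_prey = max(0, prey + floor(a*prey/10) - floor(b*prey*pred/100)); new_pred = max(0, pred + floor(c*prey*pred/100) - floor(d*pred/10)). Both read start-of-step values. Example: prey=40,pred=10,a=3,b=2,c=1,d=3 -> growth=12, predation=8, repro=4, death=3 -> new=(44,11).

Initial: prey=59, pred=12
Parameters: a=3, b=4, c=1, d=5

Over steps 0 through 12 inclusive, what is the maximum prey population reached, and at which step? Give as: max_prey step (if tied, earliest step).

Step 1: prey: 59+17-28=48; pred: 12+7-6=13
Step 2: prey: 48+14-24=38; pred: 13+6-6=13
Step 3: prey: 38+11-19=30; pred: 13+4-6=11
Step 4: prey: 30+9-13=26; pred: 11+3-5=9
Step 5: prey: 26+7-9=24; pred: 9+2-4=7
Step 6: prey: 24+7-6=25; pred: 7+1-3=5
Step 7: prey: 25+7-5=27; pred: 5+1-2=4
Step 8: prey: 27+8-4=31; pred: 4+1-2=3
Step 9: prey: 31+9-3=37; pred: 3+0-1=2
Step 10: prey: 37+11-2=46; pred: 2+0-1=1
Step 11: prey: 46+13-1=58; pred: 1+0-0=1
Step 12: prey: 58+17-2=73; pred: 1+0-0=1
Max prey = 73 at step 12

Answer: 73 12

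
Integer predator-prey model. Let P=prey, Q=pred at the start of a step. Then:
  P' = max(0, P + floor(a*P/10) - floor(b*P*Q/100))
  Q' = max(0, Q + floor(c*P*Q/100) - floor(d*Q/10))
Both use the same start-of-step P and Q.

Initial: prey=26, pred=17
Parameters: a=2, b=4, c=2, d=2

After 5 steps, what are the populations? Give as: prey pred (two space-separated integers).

Answer: 1 14

Derivation:
Step 1: prey: 26+5-17=14; pred: 17+8-3=22
Step 2: prey: 14+2-12=4; pred: 22+6-4=24
Step 3: prey: 4+0-3=1; pred: 24+1-4=21
Step 4: prey: 1+0-0=1; pred: 21+0-4=17
Step 5: prey: 1+0-0=1; pred: 17+0-3=14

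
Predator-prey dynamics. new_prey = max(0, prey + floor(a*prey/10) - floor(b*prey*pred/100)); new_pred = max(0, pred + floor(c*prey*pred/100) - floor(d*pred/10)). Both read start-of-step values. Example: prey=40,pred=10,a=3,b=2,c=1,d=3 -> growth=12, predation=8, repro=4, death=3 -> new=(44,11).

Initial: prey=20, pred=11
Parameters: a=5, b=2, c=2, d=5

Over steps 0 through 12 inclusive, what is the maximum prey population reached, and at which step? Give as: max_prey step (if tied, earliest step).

Step 1: prey: 20+10-4=26; pred: 11+4-5=10
Step 2: prey: 26+13-5=34; pred: 10+5-5=10
Step 3: prey: 34+17-6=45; pred: 10+6-5=11
Step 4: prey: 45+22-9=58; pred: 11+9-5=15
Step 5: prey: 58+29-17=70; pred: 15+17-7=25
Step 6: prey: 70+35-35=70; pred: 25+35-12=48
Step 7: prey: 70+35-67=38; pred: 48+67-24=91
Step 8: prey: 38+19-69=0; pred: 91+69-45=115
Step 9: prey: 0+0-0=0; pred: 115+0-57=58
Step 10: prey: 0+0-0=0; pred: 58+0-29=29
Step 11: prey: 0+0-0=0; pred: 29+0-14=15
Step 12: prey: 0+0-0=0; pred: 15+0-7=8
Max prey = 70 at step 5

Answer: 70 5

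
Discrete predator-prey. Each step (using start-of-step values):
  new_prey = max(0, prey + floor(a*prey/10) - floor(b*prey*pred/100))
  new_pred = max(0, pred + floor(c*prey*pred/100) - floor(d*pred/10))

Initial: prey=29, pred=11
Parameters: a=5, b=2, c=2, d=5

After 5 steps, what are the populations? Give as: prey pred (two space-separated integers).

Step 1: prey: 29+14-6=37; pred: 11+6-5=12
Step 2: prey: 37+18-8=47; pred: 12+8-6=14
Step 3: prey: 47+23-13=57; pred: 14+13-7=20
Step 4: prey: 57+28-22=63; pred: 20+22-10=32
Step 5: prey: 63+31-40=54; pred: 32+40-16=56

Answer: 54 56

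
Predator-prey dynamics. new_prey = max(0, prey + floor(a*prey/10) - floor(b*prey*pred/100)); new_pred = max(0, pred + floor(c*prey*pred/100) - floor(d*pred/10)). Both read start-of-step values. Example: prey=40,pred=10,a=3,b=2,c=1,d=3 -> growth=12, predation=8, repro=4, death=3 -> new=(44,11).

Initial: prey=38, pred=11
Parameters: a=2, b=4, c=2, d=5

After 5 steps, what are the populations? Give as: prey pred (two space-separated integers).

Answer: 7 6

Derivation:
Step 1: prey: 38+7-16=29; pred: 11+8-5=14
Step 2: prey: 29+5-16=18; pred: 14+8-7=15
Step 3: prey: 18+3-10=11; pred: 15+5-7=13
Step 4: prey: 11+2-5=8; pred: 13+2-6=9
Step 5: prey: 8+1-2=7; pred: 9+1-4=6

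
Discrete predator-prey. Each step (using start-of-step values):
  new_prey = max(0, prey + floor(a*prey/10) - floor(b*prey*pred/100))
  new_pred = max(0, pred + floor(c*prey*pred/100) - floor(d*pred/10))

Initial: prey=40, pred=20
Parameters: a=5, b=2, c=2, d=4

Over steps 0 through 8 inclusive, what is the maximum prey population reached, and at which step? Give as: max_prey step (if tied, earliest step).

Answer: 44 1

Derivation:
Step 1: prey: 40+20-16=44; pred: 20+16-8=28
Step 2: prey: 44+22-24=42; pred: 28+24-11=41
Step 3: prey: 42+21-34=29; pred: 41+34-16=59
Step 4: prey: 29+14-34=9; pred: 59+34-23=70
Step 5: prey: 9+4-12=1; pred: 70+12-28=54
Step 6: prey: 1+0-1=0; pred: 54+1-21=34
Step 7: prey: 0+0-0=0; pred: 34+0-13=21
Step 8: prey: 0+0-0=0; pred: 21+0-8=13
Max prey = 44 at step 1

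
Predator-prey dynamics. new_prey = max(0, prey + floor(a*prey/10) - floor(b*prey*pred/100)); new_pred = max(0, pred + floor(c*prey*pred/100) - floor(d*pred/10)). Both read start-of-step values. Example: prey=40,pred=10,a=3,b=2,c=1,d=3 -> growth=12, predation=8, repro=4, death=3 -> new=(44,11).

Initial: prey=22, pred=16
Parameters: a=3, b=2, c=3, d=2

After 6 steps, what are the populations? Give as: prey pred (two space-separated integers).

Answer: 1 40

Derivation:
Step 1: prey: 22+6-7=21; pred: 16+10-3=23
Step 2: prey: 21+6-9=18; pred: 23+14-4=33
Step 3: prey: 18+5-11=12; pred: 33+17-6=44
Step 4: prey: 12+3-10=5; pred: 44+15-8=51
Step 5: prey: 5+1-5=1; pred: 51+7-10=48
Step 6: prey: 1+0-0=1; pred: 48+1-9=40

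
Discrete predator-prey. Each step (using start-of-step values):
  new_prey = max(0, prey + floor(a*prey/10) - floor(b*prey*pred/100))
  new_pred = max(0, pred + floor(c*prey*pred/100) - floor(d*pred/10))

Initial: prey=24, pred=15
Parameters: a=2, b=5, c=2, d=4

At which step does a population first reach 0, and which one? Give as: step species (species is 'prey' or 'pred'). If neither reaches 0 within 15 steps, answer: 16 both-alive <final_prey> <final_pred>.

Step 1: prey: 24+4-18=10; pred: 15+7-6=16
Step 2: prey: 10+2-8=4; pred: 16+3-6=13
Step 3: prey: 4+0-2=2; pred: 13+1-5=9
Step 4: prey: 2+0-0=2; pred: 9+0-3=6
Step 5: prey: 2+0-0=2; pred: 6+0-2=4
Step 6: prey: 2+0-0=2; pred: 4+0-1=3
Step 7: prey: 2+0-0=2; pred: 3+0-1=2
Step 8: prey: 2+0-0=2; pred: 2+0-0=2
Steps 9-15: state stable at prey=2, pred=2 (no change)
No extinction within 15 steps

Answer: 16 both-alive 2 2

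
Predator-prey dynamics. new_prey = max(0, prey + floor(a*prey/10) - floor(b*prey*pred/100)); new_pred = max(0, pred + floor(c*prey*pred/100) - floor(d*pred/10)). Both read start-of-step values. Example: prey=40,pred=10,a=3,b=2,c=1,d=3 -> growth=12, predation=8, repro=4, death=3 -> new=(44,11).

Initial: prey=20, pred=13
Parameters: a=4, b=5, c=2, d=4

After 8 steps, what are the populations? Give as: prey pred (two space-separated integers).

Answer: 16 4

Derivation:
Step 1: prey: 20+8-13=15; pred: 13+5-5=13
Step 2: prey: 15+6-9=12; pred: 13+3-5=11
Step 3: prey: 12+4-6=10; pred: 11+2-4=9
Step 4: prey: 10+4-4=10; pred: 9+1-3=7
Step 5: prey: 10+4-3=11; pred: 7+1-2=6
Step 6: prey: 11+4-3=12; pred: 6+1-2=5
Step 7: prey: 12+4-3=13; pred: 5+1-2=4
Step 8: prey: 13+5-2=16; pred: 4+1-1=4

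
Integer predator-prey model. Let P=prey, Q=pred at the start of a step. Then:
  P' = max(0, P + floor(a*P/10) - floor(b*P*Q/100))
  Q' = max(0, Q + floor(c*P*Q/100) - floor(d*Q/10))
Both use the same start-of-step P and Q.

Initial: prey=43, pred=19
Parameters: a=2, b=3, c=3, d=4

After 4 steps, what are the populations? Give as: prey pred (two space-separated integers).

Step 1: prey: 43+8-24=27; pred: 19+24-7=36
Step 2: prey: 27+5-29=3; pred: 36+29-14=51
Step 3: prey: 3+0-4=0; pred: 51+4-20=35
Step 4: prey: 0+0-0=0; pred: 35+0-14=21

Answer: 0 21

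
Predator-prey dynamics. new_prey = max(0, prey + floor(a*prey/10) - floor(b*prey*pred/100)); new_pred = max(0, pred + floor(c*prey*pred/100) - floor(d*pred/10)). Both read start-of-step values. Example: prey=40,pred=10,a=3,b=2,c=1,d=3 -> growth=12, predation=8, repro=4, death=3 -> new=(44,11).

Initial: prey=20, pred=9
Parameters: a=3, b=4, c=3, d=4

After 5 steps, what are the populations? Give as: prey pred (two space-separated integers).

Step 1: prey: 20+6-7=19; pred: 9+5-3=11
Step 2: prey: 19+5-8=16; pred: 11+6-4=13
Step 3: prey: 16+4-8=12; pred: 13+6-5=14
Step 4: prey: 12+3-6=9; pred: 14+5-5=14
Step 5: prey: 9+2-5=6; pred: 14+3-5=12

Answer: 6 12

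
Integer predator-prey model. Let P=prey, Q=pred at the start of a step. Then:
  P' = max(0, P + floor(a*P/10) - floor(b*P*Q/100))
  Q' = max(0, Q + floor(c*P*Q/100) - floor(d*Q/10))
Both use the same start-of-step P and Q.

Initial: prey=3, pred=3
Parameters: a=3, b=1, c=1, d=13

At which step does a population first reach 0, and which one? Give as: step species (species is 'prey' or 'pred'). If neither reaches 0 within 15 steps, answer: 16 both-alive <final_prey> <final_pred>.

Step 1: prey: 3+0-0=3; pred: 3+0-3=0
First extinction: pred at step 1

Answer: 1 pred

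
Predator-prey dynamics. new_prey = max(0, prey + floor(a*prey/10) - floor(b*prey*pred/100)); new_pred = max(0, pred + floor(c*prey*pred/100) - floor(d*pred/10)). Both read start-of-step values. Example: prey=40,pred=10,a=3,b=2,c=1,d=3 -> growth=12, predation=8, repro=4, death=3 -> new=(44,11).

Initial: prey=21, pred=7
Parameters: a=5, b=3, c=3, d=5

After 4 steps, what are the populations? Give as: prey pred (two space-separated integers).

Answer: 43 26

Derivation:
Step 1: prey: 21+10-4=27; pred: 7+4-3=8
Step 2: prey: 27+13-6=34; pred: 8+6-4=10
Step 3: prey: 34+17-10=41; pred: 10+10-5=15
Step 4: prey: 41+20-18=43; pred: 15+18-7=26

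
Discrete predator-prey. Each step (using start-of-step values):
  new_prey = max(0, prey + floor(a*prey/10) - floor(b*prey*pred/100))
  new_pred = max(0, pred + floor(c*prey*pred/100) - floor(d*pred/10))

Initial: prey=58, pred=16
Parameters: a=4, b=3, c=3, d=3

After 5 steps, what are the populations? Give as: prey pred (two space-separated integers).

Step 1: prey: 58+23-27=54; pred: 16+27-4=39
Step 2: prey: 54+21-63=12; pred: 39+63-11=91
Step 3: prey: 12+4-32=0; pred: 91+32-27=96
Step 4: prey: 0+0-0=0; pred: 96+0-28=68
Step 5: prey: 0+0-0=0; pred: 68+0-20=48

Answer: 0 48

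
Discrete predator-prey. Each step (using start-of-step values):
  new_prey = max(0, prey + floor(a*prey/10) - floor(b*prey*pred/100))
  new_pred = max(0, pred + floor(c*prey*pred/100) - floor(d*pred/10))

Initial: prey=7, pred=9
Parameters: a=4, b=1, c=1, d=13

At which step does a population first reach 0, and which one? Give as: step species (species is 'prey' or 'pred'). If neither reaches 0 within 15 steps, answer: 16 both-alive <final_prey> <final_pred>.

Step 1: prey: 7+2-0=9; pred: 9+0-11=0
First extinction: pred at step 1

Answer: 1 pred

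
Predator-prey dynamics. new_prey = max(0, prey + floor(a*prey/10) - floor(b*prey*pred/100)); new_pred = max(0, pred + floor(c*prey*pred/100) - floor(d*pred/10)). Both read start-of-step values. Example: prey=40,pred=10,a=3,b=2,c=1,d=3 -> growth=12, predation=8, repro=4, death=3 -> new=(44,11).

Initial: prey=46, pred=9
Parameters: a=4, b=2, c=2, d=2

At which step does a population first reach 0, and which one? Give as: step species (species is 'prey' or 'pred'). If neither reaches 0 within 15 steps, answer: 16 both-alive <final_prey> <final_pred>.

Step 1: prey: 46+18-8=56; pred: 9+8-1=16
Step 2: prey: 56+22-17=61; pred: 16+17-3=30
Step 3: prey: 61+24-36=49; pred: 30+36-6=60
Step 4: prey: 49+19-58=10; pred: 60+58-12=106
Step 5: prey: 10+4-21=0; pred: 106+21-21=106
First extinction: prey at step 5

Answer: 5 prey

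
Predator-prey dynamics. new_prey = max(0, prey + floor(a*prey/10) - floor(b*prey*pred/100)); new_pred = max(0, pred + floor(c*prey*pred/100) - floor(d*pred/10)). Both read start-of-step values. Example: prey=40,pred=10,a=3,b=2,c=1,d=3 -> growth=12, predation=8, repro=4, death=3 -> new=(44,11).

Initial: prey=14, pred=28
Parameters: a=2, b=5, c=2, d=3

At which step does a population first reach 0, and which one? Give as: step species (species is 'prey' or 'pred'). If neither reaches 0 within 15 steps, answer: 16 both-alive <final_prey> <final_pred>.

Step 1: prey: 14+2-19=0; pred: 28+7-8=27
First extinction: prey at step 1

Answer: 1 prey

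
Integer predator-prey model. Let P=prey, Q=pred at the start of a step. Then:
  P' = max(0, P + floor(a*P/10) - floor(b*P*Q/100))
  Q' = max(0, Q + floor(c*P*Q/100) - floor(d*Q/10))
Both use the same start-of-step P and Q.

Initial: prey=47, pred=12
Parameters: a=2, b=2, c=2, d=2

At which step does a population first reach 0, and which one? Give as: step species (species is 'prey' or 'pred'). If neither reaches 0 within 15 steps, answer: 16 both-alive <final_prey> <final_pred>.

Answer: 5 prey

Derivation:
Step 1: prey: 47+9-11=45; pred: 12+11-2=21
Step 2: prey: 45+9-18=36; pred: 21+18-4=35
Step 3: prey: 36+7-25=18; pred: 35+25-7=53
Step 4: prey: 18+3-19=2; pred: 53+19-10=62
Step 5: prey: 2+0-2=0; pred: 62+2-12=52
First extinction: prey at step 5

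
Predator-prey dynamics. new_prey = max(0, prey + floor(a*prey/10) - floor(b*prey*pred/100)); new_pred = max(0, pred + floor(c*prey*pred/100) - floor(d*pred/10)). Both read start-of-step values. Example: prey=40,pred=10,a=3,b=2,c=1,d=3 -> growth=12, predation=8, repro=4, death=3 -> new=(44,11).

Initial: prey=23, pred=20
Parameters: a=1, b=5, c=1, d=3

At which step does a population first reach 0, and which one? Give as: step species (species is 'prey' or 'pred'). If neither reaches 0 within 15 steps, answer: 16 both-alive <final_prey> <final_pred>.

Step 1: prey: 23+2-23=2; pred: 20+4-6=18
Step 2: prey: 2+0-1=1; pred: 18+0-5=13
Step 3: prey: 1+0-0=1; pred: 13+0-3=10
Step 4: prey: 1+0-0=1; pred: 10+0-3=7
Step 5: prey: 1+0-0=1; pred: 7+0-2=5
Step 6: prey: 1+0-0=1; pred: 5+0-1=4
Step 7: prey: 1+0-0=1; pred: 4+0-1=3
Step 8: prey: 1+0-0=1; pred: 3+0-0=3
Steps 9-15: state stable at prey=1, pred=3 (no change)
No extinction within 15 steps

Answer: 16 both-alive 1 3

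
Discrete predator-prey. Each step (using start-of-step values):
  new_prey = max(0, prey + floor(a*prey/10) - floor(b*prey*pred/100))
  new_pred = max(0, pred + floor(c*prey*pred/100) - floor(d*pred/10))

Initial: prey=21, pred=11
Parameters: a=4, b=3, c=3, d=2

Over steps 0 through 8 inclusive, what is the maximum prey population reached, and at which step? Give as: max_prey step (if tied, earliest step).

Step 1: prey: 21+8-6=23; pred: 11+6-2=15
Step 2: prey: 23+9-10=22; pred: 15+10-3=22
Step 3: prey: 22+8-14=16; pred: 22+14-4=32
Step 4: prey: 16+6-15=7; pred: 32+15-6=41
Step 5: prey: 7+2-8=1; pred: 41+8-8=41
Step 6: prey: 1+0-1=0; pred: 41+1-8=34
Step 7: prey: 0+0-0=0; pred: 34+0-6=28
Step 8: prey: 0+0-0=0; pred: 28+0-5=23
Max prey = 23 at step 1

Answer: 23 1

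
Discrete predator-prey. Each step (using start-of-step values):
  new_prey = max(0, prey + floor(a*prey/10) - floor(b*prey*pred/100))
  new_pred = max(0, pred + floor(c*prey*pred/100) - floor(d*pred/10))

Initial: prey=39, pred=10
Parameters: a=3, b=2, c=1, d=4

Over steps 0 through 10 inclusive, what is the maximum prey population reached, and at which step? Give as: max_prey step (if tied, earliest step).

Step 1: prey: 39+11-7=43; pred: 10+3-4=9
Step 2: prey: 43+12-7=48; pred: 9+3-3=9
Step 3: prey: 48+14-8=54; pred: 9+4-3=10
Step 4: prey: 54+16-10=60; pred: 10+5-4=11
Step 5: prey: 60+18-13=65; pred: 11+6-4=13
Step 6: prey: 65+19-16=68; pred: 13+8-5=16
Step 7: prey: 68+20-21=67; pred: 16+10-6=20
Step 8: prey: 67+20-26=61; pred: 20+13-8=25
Step 9: prey: 61+18-30=49; pred: 25+15-10=30
Step 10: prey: 49+14-29=34; pred: 30+14-12=32
Max prey = 68 at step 6

Answer: 68 6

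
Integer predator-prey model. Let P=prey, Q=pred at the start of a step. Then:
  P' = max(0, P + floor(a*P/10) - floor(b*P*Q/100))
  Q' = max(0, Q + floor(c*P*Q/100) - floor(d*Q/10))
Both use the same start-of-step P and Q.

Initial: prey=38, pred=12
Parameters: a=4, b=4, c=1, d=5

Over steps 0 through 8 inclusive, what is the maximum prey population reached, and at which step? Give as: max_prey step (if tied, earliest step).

Answer: 89 8

Derivation:
Step 1: prey: 38+15-18=35; pred: 12+4-6=10
Step 2: prey: 35+14-14=35; pred: 10+3-5=8
Step 3: prey: 35+14-11=38; pred: 8+2-4=6
Step 4: prey: 38+15-9=44; pred: 6+2-3=5
Step 5: prey: 44+17-8=53; pred: 5+2-2=5
Step 6: prey: 53+21-10=64; pred: 5+2-2=5
Step 7: prey: 64+25-12=77; pred: 5+3-2=6
Step 8: prey: 77+30-18=89; pred: 6+4-3=7
Max prey = 89 at step 8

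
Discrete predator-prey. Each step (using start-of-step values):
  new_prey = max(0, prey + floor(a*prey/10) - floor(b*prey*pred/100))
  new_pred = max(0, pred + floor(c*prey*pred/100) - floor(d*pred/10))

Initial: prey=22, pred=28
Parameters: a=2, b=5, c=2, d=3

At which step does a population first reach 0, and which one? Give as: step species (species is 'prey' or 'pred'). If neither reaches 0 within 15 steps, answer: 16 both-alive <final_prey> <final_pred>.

Step 1: prey: 22+4-30=0; pred: 28+12-8=32
First extinction: prey at step 1

Answer: 1 prey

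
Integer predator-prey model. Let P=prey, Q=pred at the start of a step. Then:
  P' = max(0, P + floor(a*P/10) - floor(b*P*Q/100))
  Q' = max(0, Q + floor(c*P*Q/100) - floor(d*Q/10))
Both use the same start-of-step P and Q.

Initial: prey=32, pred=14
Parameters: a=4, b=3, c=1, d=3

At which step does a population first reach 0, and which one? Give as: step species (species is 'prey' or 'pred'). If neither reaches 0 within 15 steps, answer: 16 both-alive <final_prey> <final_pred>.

Answer: 16 both-alive 30 14

Derivation:
Step 1: prey: 32+12-13=31; pred: 14+4-4=14
Step 2: prey: 31+12-13=30; pred: 14+4-4=14
Step 3: prey: 30+12-12=30; pred: 14+4-4=14
Steps 4-15: state stable at prey=30, pred=14 (no change)
No extinction within 15 steps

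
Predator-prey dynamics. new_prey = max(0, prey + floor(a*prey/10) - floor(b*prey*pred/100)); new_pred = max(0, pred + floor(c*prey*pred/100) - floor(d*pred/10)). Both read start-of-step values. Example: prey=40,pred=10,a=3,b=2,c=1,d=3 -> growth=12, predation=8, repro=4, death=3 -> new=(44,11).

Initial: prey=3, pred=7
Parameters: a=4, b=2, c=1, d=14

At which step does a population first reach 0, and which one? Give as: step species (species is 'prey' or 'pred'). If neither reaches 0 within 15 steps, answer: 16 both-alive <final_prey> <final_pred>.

Answer: 1 pred

Derivation:
Step 1: prey: 3+1-0=4; pred: 7+0-9=0
First extinction: pred at step 1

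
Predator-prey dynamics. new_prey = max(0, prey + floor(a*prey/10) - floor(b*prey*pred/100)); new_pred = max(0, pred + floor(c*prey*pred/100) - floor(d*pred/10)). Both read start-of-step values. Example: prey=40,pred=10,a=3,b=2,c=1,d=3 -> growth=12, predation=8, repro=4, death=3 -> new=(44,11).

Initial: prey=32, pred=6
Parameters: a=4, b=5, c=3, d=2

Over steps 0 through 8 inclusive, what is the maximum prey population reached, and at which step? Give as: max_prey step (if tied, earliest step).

Step 1: prey: 32+12-9=35; pred: 6+5-1=10
Step 2: prey: 35+14-17=32; pred: 10+10-2=18
Step 3: prey: 32+12-28=16; pred: 18+17-3=32
Step 4: prey: 16+6-25=0; pred: 32+15-6=41
Step 5: prey: 0+0-0=0; pred: 41+0-8=33
Step 6: prey: 0+0-0=0; pred: 33+0-6=27
Step 7: prey: 0+0-0=0; pred: 27+0-5=22
Step 8: prey: 0+0-0=0; pred: 22+0-4=18
Max prey = 35 at step 1

Answer: 35 1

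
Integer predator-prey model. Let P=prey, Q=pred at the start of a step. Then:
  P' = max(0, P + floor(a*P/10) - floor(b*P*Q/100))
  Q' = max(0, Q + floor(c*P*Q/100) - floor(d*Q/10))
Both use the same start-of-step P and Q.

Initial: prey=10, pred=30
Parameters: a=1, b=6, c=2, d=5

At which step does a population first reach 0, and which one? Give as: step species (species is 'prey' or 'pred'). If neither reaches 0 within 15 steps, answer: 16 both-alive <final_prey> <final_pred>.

Step 1: prey: 10+1-18=0; pred: 30+6-15=21
First extinction: prey at step 1

Answer: 1 prey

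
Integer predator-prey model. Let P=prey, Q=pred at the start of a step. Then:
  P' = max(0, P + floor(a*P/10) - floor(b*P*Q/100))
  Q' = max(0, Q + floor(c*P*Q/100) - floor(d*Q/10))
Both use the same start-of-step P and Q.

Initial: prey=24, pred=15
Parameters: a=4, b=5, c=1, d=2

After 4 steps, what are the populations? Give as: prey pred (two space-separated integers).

Answer: 5 11

Derivation:
Step 1: prey: 24+9-18=15; pred: 15+3-3=15
Step 2: prey: 15+6-11=10; pred: 15+2-3=14
Step 3: prey: 10+4-7=7; pred: 14+1-2=13
Step 4: prey: 7+2-4=5; pred: 13+0-2=11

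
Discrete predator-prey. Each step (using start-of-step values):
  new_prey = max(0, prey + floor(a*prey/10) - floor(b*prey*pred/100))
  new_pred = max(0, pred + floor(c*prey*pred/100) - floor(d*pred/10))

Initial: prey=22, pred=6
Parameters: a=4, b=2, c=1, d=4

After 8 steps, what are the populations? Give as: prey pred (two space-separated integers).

Step 1: prey: 22+8-2=28; pred: 6+1-2=5
Step 2: prey: 28+11-2=37; pred: 5+1-2=4
Step 3: prey: 37+14-2=49; pred: 4+1-1=4
Step 4: prey: 49+19-3=65; pred: 4+1-1=4
Step 5: prey: 65+26-5=86; pred: 4+2-1=5
Step 6: prey: 86+34-8=112; pred: 5+4-2=7
Step 7: prey: 112+44-15=141; pred: 7+7-2=12
Step 8: prey: 141+56-33=164; pred: 12+16-4=24

Answer: 164 24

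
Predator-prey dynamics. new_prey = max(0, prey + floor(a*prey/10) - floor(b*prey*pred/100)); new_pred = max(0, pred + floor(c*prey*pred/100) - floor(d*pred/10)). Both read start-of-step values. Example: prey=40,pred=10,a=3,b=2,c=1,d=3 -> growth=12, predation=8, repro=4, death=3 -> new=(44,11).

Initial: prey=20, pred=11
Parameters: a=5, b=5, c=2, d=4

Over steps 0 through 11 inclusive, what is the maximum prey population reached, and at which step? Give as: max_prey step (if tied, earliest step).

Step 1: prey: 20+10-11=19; pred: 11+4-4=11
Step 2: prey: 19+9-10=18; pred: 11+4-4=11
Step 3: prey: 18+9-9=18; pred: 11+3-4=10
Step 4: prey: 18+9-9=18; pred: 10+3-4=9
Step 5: prey: 18+9-8=19; pred: 9+3-3=9
Step 6: prey: 19+9-8=20; pred: 9+3-3=9
Step 7: prey: 20+10-9=21; pred: 9+3-3=9
Step 8: prey: 21+10-9=22; pred: 9+3-3=9
Step 9: prey: 22+11-9=24; pred: 9+3-3=9
Step 10: prey: 24+12-10=26; pred: 9+4-3=10
Step 11: prey: 26+13-13=26; pred: 10+5-4=11
Max prey = 26 at step 10

Answer: 26 10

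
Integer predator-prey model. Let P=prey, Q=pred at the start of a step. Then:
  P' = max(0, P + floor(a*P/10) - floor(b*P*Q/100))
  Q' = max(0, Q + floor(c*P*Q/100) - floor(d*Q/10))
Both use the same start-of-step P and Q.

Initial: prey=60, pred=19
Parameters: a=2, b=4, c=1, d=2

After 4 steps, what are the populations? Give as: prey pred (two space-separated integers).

Answer: 0 20

Derivation:
Step 1: prey: 60+12-45=27; pred: 19+11-3=27
Step 2: prey: 27+5-29=3; pred: 27+7-5=29
Step 3: prey: 3+0-3=0; pred: 29+0-5=24
Step 4: prey: 0+0-0=0; pred: 24+0-4=20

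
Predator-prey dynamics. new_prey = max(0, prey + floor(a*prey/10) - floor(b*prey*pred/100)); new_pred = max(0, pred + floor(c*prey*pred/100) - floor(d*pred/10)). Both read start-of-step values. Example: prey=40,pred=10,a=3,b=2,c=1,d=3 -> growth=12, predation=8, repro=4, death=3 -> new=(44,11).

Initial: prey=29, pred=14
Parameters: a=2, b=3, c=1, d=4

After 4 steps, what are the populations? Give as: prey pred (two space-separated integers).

Step 1: prey: 29+5-12=22; pred: 14+4-5=13
Step 2: prey: 22+4-8=18; pred: 13+2-5=10
Step 3: prey: 18+3-5=16; pred: 10+1-4=7
Step 4: prey: 16+3-3=16; pred: 7+1-2=6

Answer: 16 6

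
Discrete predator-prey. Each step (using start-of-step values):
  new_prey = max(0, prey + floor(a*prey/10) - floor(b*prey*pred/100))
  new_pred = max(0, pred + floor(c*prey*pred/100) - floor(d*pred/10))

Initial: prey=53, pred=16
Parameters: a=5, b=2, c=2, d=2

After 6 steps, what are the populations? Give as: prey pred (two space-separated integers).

Step 1: prey: 53+26-16=63; pred: 16+16-3=29
Step 2: prey: 63+31-36=58; pred: 29+36-5=60
Step 3: prey: 58+29-69=18; pred: 60+69-12=117
Step 4: prey: 18+9-42=0; pred: 117+42-23=136
Step 5: prey: 0+0-0=0; pred: 136+0-27=109
Step 6: prey: 0+0-0=0; pred: 109+0-21=88

Answer: 0 88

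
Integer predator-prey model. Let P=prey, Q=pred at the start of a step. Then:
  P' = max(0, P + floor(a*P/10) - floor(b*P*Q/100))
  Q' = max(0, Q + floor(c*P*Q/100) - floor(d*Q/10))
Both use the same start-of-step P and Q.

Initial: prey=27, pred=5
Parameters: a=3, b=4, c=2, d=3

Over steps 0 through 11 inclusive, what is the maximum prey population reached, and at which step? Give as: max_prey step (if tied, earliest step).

Answer: 32 2

Derivation:
Step 1: prey: 27+8-5=30; pred: 5+2-1=6
Step 2: prey: 30+9-7=32; pred: 6+3-1=8
Step 3: prey: 32+9-10=31; pred: 8+5-2=11
Step 4: prey: 31+9-13=27; pred: 11+6-3=14
Step 5: prey: 27+8-15=20; pred: 14+7-4=17
Step 6: prey: 20+6-13=13; pred: 17+6-5=18
Step 7: prey: 13+3-9=7; pred: 18+4-5=17
Step 8: prey: 7+2-4=5; pred: 17+2-5=14
Step 9: prey: 5+1-2=4; pred: 14+1-4=11
Step 10: prey: 4+1-1=4; pred: 11+0-3=8
Step 11: prey: 4+1-1=4; pred: 8+0-2=6
Max prey = 32 at step 2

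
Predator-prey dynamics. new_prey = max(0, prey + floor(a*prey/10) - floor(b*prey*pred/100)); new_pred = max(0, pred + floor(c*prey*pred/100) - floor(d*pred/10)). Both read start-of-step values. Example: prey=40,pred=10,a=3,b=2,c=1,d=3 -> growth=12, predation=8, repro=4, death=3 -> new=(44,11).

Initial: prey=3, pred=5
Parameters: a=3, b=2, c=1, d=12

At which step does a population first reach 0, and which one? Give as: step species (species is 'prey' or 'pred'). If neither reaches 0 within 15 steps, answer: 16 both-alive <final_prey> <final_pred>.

Answer: 1 pred

Derivation:
Step 1: prey: 3+0-0=3; pred: 5+0-6=0
First extinction: pred at step 1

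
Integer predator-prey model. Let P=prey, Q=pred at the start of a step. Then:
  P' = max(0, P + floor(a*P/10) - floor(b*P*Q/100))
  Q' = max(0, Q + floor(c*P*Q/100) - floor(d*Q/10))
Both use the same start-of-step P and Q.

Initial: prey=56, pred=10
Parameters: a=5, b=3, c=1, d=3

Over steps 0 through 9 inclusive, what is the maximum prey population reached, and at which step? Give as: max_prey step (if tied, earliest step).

Answer: 78 2

Derivation:
Step 1: prey: 56+28-16=68; pred: 10+5-3=12
Step 2: prey: 68+34-24=78; pred: 12+8-3=17
Step 3: prey: 78+39-39=78; pred: 17+13-5=25
Step 4: prey: 78+39-58=59; pred: 25+19-7=37
Step 5: prey: 59+29-65=23; pred: 37+21-11=47
Step 6: prey: 23+11-32=2; pred: 47+10-14=43
Step 7: prey: 2+1-2=1; pred: 43+0-12=31
Step 8: prey: 1+0-0=1; pred: 31+0-9=22
Step 9: prey: 1+0-0=1; pred: 22+0-6=16
Max prey = 78 at step 2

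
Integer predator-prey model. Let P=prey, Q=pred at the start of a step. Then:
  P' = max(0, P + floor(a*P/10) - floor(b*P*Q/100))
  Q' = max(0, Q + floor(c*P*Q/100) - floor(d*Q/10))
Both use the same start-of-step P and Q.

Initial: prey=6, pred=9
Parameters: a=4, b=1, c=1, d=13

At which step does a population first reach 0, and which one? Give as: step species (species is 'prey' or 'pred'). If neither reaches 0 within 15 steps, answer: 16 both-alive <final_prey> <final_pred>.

Step 1: prey: 6+2-0=8; pred: 9+0-11=0
First extinction: pred at step 1

Answer: 1 pred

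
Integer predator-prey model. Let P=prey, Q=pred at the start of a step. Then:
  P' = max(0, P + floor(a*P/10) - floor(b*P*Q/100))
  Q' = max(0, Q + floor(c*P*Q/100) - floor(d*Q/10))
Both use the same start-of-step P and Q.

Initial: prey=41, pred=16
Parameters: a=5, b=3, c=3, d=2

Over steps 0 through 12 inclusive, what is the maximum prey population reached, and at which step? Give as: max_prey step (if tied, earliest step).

Step 1: prey: 41+20-19=42; pred: 16+19-3=32
Step 2: prey: 42+21-40=23; pred: 32+40-6=66
Step 3: prey: 23+11-45=0; pred: 66+45-13=98
Step 4: prey: 0+0-0=0; pred: 98+0-19=79
Step 5: prey: 0+0-0=0; pred: 79+0-15=64
Step 6: prey: 0+0-0=0; pred: 64+0-12=52
Step 7: prey: 0+0-0=0; pred: 52+0-10=42
Step 8: prey: 0+0-0=0; pred: 42+0-8=34
Step 9: prey: 0+0-0=0; pred: 34+0-6=28
Step 10: prey: 0+0-0=0; pred: 28+0-5=23
Step 11: prey: 0+0-0=0; pred: 23+0-4=19
Step 12: prey: 0+0-0=0; pred: 19+0-3=16
Max prey = 42 at step 1

Answer: 42 1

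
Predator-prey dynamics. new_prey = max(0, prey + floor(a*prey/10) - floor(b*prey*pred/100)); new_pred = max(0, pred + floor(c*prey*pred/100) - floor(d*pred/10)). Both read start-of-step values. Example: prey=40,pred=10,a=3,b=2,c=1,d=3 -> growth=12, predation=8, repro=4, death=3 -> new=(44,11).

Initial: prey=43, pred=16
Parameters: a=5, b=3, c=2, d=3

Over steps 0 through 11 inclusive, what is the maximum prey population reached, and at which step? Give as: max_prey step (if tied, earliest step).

Step 1: prey: 43+21-20=44; pred: 16+13-4=25
Step 2: prey: 44+22-33=33; pred: 25+22-7=40
Step 3: prey: 33+16-39=10; pred: 40+26-12=54
Step 4: prey: 10+5-16=0; pred: 54+10-16=48
Step 5: prey: 0+0-0=0; pred: 48+0-14=34
Step 6: prey: 0+0-0=0; pred: 34+0-10=24
Step 7: prey: 0+0-0=0; pred: 24+0-7=17
Step 8: prey: 0+0-0=0; pred: 17+0-5=12
Step 9: prey: 0+0-0=0; pred: 12+0-3=9
Step 10: prey: 0+0-0=0; pred: 9+0-2=7
Step 11: prey: 0+0-0=0; pred: 7+0-2=5
Max prey = 44 at step 1

Answer: 44 1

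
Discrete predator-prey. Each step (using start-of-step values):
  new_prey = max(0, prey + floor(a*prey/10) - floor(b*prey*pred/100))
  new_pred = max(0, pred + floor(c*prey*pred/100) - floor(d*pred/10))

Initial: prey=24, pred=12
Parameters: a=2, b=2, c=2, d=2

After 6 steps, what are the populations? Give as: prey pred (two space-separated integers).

Step 1: prey: 24+4-5=23; pred: 12+5-2=15
Step 2: prey: 23+4-6=21; pred: 15+6-3=18
Step 3: prey: 21+4-7=18; pred: 18+7-3=22
Step 4: prey: 18+3-7=14; pred: 22+7-4=25
Step 5: prey: 14+2-7=9; pred: 25+7-5=27
Step 6: prey: 9+1-4=6; pred: 27+4-5=26

Answer: 6 26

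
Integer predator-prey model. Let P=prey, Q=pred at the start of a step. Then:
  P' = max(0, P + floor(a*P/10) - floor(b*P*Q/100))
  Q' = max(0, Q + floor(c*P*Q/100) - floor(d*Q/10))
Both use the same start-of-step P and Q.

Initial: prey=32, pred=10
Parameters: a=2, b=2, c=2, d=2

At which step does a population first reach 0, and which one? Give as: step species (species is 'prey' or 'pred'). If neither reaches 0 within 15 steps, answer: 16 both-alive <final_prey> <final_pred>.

Step 1: prey: 32+6-6=32; pred: 10+6-2=14
Step 2: prey: 32+6-8=30; pred: 14+8-2=20
Step 3: prey: 30+6-12=24; pred: 20+12-4=28
Step 4: prey: 24+4-13=15; pred: 28+13-5=36
Step 5: prey: 15+3-10=8; pred: 36+10-7=39
Step 6: prey: 8+1-6=3; pred: 39+6-7=38
Step 7: prey: 3+0-2=1; pred: 38+2-7=33
Step 8: prey: 1+0-0=1; pred: 33+0-6=27
Step 9: prey: 1+0-0=1; pred: 27+0-5=22
Step 10: prey: 1+0-0=1; pred: 22+0-4=18
Step 11: prey: 1+0-0=1; pred: 18+0-3=15
Step 12: prey: 1+0-0=1; pred: 15+0-3=12
Step 13: prey: 1+0-0=1; pred: 12+0-2=10
Step 14: prey: 1+0-0=1; pred: 10+0-2=8
Step 15: prey: 1+0-0=1; pred: 8+0-1=7
No extinction within 15 steps

Answer: 16 both-alive 1 7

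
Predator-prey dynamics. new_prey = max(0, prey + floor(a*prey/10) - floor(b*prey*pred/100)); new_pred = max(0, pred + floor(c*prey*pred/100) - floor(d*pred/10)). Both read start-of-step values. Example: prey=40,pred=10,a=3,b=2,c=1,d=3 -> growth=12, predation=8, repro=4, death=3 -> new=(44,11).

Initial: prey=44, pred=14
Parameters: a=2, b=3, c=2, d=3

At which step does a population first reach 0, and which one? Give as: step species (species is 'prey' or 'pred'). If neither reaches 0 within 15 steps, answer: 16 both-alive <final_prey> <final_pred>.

Answer: 16 both-alive 1 3

Derivation:
Step 1: prey: 44+8-18=34; pred: 14+12-4=22
Step 2: prey: 34+6-22=18; pred: 22+14-6=30
Step 3: prey: 18+3-16=5; pred: 30+10-9=31
Step 4: prey: 5+1-4=2; pred: 31+3-9=25
Step 5: prey: 2+0-1=1; pred: 25+1-7=19
Step 6: prey: 1+0-0=1; pred: 19+0-5=14
Step 7: prey: 1+0-0=1; pred: 14+0-4=10
Step 8: prey: 1+0-0=1; pred: 10+0-3=7
Step 9: prey: 1+0-0=1; pred: 7+0-2=5
Step 10: prey: 1+0-0=1; pred: 5+0-1=4
Step 11: prey: 1+0-0=1; pred: 4+0-1=3
Step 12: prey: 1+0-0=1; pred: 3+0-0=3
Steps 13-15: state stable at prey=1, pred=3 (no change)
No extinction within 15 steps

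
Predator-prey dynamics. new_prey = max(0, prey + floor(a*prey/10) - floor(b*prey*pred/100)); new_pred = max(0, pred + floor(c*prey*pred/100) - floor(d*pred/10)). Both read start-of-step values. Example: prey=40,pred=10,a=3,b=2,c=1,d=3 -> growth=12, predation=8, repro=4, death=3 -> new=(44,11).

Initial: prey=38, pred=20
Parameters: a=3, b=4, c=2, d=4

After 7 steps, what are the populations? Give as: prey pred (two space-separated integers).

Answer: 1 3

Derivation:
Step 1: prey: 38+11-30=19; pred: 20+15-8=27
Step 2: prey: 19+5-20=4; pred: 27+10-10=27
Step 3: prey: 4+1-4=1; pred: 27+2-10=19
Step 4: prey: 1+0-0=1; pred: 19+0-7=12
Step 5: prey: 1+0-0=1; pred: 12+0-4=8
Step 6: prey: 1+0-0=1; pred: 8+0-3=5
Step 7: prey: 1+0-0=1; pred: 5+0-2=3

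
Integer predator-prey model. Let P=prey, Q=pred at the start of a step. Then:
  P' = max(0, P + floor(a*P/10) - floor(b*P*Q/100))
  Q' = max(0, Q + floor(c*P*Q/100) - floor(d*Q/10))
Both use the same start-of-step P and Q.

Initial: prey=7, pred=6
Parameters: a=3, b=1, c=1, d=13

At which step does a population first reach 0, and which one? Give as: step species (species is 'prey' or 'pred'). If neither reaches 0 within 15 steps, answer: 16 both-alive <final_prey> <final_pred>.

Answer: 1 pred

Derivation:
Step 1: prey: 7+2-0=9; pred: 6+0-7=0
First extinction: pred at step 1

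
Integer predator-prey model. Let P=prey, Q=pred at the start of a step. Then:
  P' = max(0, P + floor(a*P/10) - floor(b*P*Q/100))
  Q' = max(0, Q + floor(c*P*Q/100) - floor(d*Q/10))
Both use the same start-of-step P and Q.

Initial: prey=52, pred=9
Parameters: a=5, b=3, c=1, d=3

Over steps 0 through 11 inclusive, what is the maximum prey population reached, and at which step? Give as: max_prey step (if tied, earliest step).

Answer: 79 3

Derivation:
Step 1: prey: 52+26-14=64; pred: 9+4-2=11
Step 2: prey: 64+32-21=75; pred: 11+7-3=15
Step 3: prey: 75+37-33=79; pred: 15+11-4=22
Step 4: prey: 79+39-52=66; pred: 22+17-6=33
Step 5: prey: 66+33-65=34; pred: 33+21-9=45
Step 6: prey: 34+17-45=6; pred: 45+15-13=47
Step 7: prey: 6+3-8=1; pred: 47+2-14=35
Step 8: prey: 1+0-1=0; pred: 35+0-10=25
Step 9: prey: 0+0-0=0; pred: 25+0-7=18
Step 10: prey: 0+0-0=0; pred: 18+0-5=13
Step 11: prey: 0+0-0=0; pred: 13+0-3=10
Max prey = 79 at step 3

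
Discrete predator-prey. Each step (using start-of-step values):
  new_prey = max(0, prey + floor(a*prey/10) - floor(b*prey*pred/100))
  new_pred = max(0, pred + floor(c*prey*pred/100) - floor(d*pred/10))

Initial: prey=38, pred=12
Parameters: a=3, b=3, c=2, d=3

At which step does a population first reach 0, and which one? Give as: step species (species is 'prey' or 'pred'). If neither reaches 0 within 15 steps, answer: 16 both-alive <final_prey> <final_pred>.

Step 1: prey: 38+11-13=36; pred: 12+9-3=18
Step 2: prey: 36+10-19=27; pred: 18+12-5=25
Step 3: prey: 27+8-20=15; pred: 25+13-7=31
Step 4: prey: 15+4-13=6; pred: 31+9-9=31
Step 5: prey: 6+1-5=2; pred: 31+3-9=25
Step 6: prey: 2+0-1=1; pred: 25+1-7=19
Step 7: prey: 1+0-0=1; pred: 19+0-5=14
Step 8: prey: 1+0-0=1; pred: 14+0-4=10
Step 9: prey: 1+0-0=1; pred: 10+0-3=7
Step 10: prey: 1+0-0=1; pred: 7+0-2=5
Step 11: prey: 1+0-0=1; pred: 5+0-1=4
Step 12: prey: 1+0-0=1; pred: 4+0-1=3
Step 13: prey: 1+0-0=1; pred: 3+0-0=3
Steps 14-15: state stable at prey=1, pred=3 (no change)
No extinction within 15 steps

Answer: 16 both-alive 1 3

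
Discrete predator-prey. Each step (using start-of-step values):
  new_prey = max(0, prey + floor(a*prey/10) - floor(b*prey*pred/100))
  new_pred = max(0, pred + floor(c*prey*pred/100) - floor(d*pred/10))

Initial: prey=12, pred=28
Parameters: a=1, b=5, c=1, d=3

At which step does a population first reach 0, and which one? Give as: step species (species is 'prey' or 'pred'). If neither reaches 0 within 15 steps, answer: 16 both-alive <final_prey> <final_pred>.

Answer: 1 prey

Derivation:
Step 1: prey: 12+1-16=0; pred: 28+3-8=23
First extinction: prey at step 1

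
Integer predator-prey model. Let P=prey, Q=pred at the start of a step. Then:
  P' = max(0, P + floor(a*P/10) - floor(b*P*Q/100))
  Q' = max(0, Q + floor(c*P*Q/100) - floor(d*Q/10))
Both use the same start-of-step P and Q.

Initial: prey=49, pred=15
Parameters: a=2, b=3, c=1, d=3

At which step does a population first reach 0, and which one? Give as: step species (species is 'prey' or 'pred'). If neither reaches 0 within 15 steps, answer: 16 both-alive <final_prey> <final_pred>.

Step 1: prey: 49+9-22=36; pred: 15+7-4=18
Step 2: prey: 36+7-19=24; pred: 18+6-5=19
Step 3: prey: 24+4-13=15; pred: 19+4-5=18
Step 4: prey: 15+3-8=10; pred: 18+2-5=15
Step 5: prey: 10+2-4=8; pred: 15+1-4=12
Step 6: prey: 8+1-2=7; pred: 12+0-3=9
Step 7: prey: 7+1-1=7; pred: 9+0-2=7
Step 8: prey: 7+1-1=7; pred: 7+0-2=5
Step 9: prey: 7+1-1=7; pred: 5+0-1=4
Step 10: prey: 7+1-0=8; pred: 4+0-1=3
Step 11: prey: 8+1-0=9; pred: 3+0-0=3
Step 12: prey: 9+1-0=10; pred: 3+0-0=3
Step 13: prey: 10+2-0=12; pred: 3+0-0=3
Step 14: prey: 12+2-1=13; pred: 3+0-0=3
Step 15: prey: 13+2-1=14; pred: 3+0-0=3
No extinction within 15 steps

Answer: 16 both-alive 14 3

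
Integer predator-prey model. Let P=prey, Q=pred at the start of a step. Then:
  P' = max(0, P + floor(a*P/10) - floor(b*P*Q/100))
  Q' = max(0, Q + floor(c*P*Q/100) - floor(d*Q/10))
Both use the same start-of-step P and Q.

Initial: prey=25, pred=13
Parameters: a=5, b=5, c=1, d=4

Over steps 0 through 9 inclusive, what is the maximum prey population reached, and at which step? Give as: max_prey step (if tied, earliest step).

Step 1: prey: 25+12-16=21; pred: 13+3-5=11
Step 2: prey: 21+10-11=20; pred: 11+2-4=9
Step 3: prey: 20+10-9=21; pred: 9+1-3=7
Step 4: prey: 21+10-7=24; pred: 7+1-2=6
Step 5: prey: 24+12-7=29; pred: 6+1-2=5
Step 6: prey: 29+14-7=36; pred: 5+1-2=4
Step 7: prey: 36+18-7=47; pred: 4+1-1=4
Step 8: prey: 47+23-9=61; pred: 4+1-1=4
Step 9: prey: 61+30-12=79; pred: 4+2-1=5
Max prey = 79 at step 9

Answer: 79 9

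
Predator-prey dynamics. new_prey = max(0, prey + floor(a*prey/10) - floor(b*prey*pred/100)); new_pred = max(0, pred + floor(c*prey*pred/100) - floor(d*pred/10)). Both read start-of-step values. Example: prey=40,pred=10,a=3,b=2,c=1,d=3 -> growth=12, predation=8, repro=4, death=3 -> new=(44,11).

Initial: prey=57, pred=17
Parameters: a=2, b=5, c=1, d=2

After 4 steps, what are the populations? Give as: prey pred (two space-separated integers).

Step 1: prey: 57+11-48=20; pred: 17+9-3=23
Step 2: prey: 20+4-23=1; pred: 23+4-4=23
Step 3: prey: 1+0-1=0; pred: 23+0-4=19
Step 4: prey: 0+0-0=0; pred: 19+0-3=16

Answer: 0 16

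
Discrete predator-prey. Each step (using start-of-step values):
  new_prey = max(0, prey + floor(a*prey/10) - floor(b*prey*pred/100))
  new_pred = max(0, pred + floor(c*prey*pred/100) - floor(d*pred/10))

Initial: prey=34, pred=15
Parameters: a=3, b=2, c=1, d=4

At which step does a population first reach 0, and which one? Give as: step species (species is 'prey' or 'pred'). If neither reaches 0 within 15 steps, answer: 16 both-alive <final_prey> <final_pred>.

Answer: 16 both-alive 38 20

Derivation:
Step 1: prey: 34+10-10=34; pred: 15+5-6=14
Step 2: prey: 34+10-9=35; pred: 14+4-5=13
Step 3: prey: 35+10-9=36; pred: 13+4-5=12
Step 4: prey: 36+10-8=38; pred: 12+4-4=12
Step 5: prey: 38+11-9=40; pred: 12+4-4=12
Step 6: prey: 40+12-9=43; pred: 12+4-4=12
Step 7: prey: 43+12-10=45; pred: 12+5-4=13
Step 8: prey: 45+13-11=47; pred: 13+5-5=13
Step 9: prey: 47+14-12=49; pred: 13+6-5=14
Step 10: prey: 49+14-13=50; pred: 14+6-5=15
Step 11: prey: 50+15-15=50; pred: 15+7-6=16
Step 12: prey: 50+15-16=49; pred: 16+8-6=18
Step 13: prey: 49+14-17=46; pred: 18+8-7=19
Step 14: prey: 46+13-17=42; pred: 19+8-7=20
Step 15: prey: 42+12-16=38; pred: 20+8-8=20
No extinction within 15 steps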